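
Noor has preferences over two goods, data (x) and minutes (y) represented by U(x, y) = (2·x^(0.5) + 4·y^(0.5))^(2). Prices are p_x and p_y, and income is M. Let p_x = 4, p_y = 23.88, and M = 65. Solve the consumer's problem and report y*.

MRS = MU_x/MU_y = (1/2)·(y/x)^(0.5). Set equal to p_x/p_y.
Solve for the ratio: y/x = [2·p_x/p_y]^(2).
Substitute y = (y/x)·x into the budget: x* = M/(p_x + p_y·(y/x)).
Numerically y/x = 0.112231, so x* = 65/(4 + 23.88·0.112231) = 9.7304 and y* = 0.112231·9.7304 = 1.0921.

y* = 1.0921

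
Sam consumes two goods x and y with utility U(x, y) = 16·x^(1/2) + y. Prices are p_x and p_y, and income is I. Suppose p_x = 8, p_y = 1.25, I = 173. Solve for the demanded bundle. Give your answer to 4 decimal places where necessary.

Thus x* = (8·p_y/p_x)² — independent of I — with the rest of income spent on y.
Plugging in: x* = (8·1.25/8)² = 1.5625, y* = 128.4.

x* = 1.5625, y* = 128.4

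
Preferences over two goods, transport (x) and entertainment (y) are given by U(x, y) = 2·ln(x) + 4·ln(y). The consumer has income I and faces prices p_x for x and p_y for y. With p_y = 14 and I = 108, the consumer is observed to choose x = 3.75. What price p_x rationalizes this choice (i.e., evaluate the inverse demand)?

p_x = 9.6

The MRS is (1/2)·y/x. Set MRS = p_x/p_y.
Rearranging, p_y·y = 2·p_x·x. Substituting into the budget gives p_x·x·(1 + 2) = I.
Demand: x*(p_x,p_y,I) = 1/3·I/p_x and y* = 2/3·I/p_y.
Set x* = 3.75 in the demand function and solve for p_x: p_x = 9.6.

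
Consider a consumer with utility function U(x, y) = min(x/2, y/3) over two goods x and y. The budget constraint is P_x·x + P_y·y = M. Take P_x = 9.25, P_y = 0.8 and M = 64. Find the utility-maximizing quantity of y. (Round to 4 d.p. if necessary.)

With perfect complements, no substitution: consume in ratio x:y = 2:3.
Budget: P_x·x + P_y·(3/2)·x = M, so (2·P_x + 3·P_y)·x = 2·M.
Demand: x*(P_x,P_y,M) = 2·M/(2·P_x + 3·P_y), y* = 3·M/(2·P_x + 3·P_y).
Here 2·9.25 + 3·0.8 = 20.9, giving y* = 9.1866.

y* = 9.1866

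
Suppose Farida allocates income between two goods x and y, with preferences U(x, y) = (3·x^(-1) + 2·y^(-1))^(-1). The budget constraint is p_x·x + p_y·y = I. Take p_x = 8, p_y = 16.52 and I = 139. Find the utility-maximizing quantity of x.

x* = 7.9947

MU_x ∝ 3·x^(-2), MU_y ∝ 2·y^(-2), so MRS = (3/2)·(y/x)^(2) = p_x/p_y.
Solve for the ratio: y/x = [(2/3)·p_x/p_y]^(0.5).
Substitute y = (y/x)·x into the budget: x* = I/(p_x + p_y·(y/x)).
Numerically y/x = 0.568191, so x* = 139/(8 + 16.52·0.568191) = 7.9947.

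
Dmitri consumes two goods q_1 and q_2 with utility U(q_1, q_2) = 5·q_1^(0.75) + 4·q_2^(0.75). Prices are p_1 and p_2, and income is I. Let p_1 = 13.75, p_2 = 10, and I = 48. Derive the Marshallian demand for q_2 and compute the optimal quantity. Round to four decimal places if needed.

With the ratio pinned down, the budget gives q_1* = I/(p_1 + p_2·(q_2/q_1)) and q_2* = (q_2/q_1)·q_1*.
Numerically q_2/q_1 = 1.4641, so q_1* = 48/(13.75 + 10·1.4641) = 1.6907 and q_2* = 1.4641·1.6907 = 2.4753.

q_2* = 2.4753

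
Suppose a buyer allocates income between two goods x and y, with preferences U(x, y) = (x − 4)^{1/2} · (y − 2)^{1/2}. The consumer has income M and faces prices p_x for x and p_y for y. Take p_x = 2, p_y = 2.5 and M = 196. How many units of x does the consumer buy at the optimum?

x* = 49.75

MRS = (y−2)/(x−4). Tangency with p_x/p_y gives y−2 = (p_x/p_y)·(x−4).
After buying the subsistence bundle (4, 2), a share 0.5 of the remaining income goes to x: x* = 4 + 0.5·(M − 4p_x − 2p_y)/p_x.
Discretionary income = 196 − 4·2 − 2·2.5 = 183; x* = 4 + 0.5·183/2 = 49.75.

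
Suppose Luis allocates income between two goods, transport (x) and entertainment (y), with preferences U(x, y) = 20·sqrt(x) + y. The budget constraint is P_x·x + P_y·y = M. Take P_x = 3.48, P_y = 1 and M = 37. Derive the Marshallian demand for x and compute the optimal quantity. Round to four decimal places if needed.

Utility is quasi-linear in y; the FOC for x is 10/√x = P_x/P_y.
Solve: √x = 10·P_y/P_x, so x*(P_x,P_y) = (10·P_y/P_x)², and y* = (M − P_x·x*)/P_y.
Plugging in: x* = (10·1/3.48)² = 8.2574.

x* = 8.2574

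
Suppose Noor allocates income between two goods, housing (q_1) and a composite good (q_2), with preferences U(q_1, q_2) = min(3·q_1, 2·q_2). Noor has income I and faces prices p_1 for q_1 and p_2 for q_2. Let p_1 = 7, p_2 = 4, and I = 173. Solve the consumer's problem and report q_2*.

q_2* = 19.9615

Demand: q_1*(p_1,p_2,I) = 2·I/(2·p_1 + 3·p_2), q_2* = 3·I/(2·p_1 + 3·p_2).
Here 2·7 + 3·4 = 26, giving q_2* = 19.9615.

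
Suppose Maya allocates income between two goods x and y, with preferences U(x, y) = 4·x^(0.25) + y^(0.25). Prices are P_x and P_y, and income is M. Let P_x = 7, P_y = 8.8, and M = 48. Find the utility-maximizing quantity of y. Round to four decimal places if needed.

y* = 0.6946

From the CES first-order condition, 4·(y/x)^(0.75) = P_x/P_y.
Solve for the ratio: y/x = [(1/4)·P_x/P_y]^(4/3).
Substitute y = (y/x)·x into the budget: x* = M/(P_x + P_y·(y/x)).
Numerically y/x = 0.116075, so x* = 48/(7 + 8.8·0.116075) = 5.9839 and y* = 0.116075·5.9839 = 0.6946.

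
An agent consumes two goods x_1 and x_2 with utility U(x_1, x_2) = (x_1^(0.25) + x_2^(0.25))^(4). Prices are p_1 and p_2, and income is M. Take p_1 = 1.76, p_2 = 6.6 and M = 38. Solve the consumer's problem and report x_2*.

x_2* = 2.2547

From the CES first-order condition, (x_2/x_1)^(0.75) = p_1/p_2.
Hence x_2/x_1 = (p_1/p_2)^(1/(0.75)), i.e. raised to the 4/3 power.
Substitute x_2 = (x_2/x_1)·x_1 into the budget: x_1* = M/(p_1 + p_2·(x_2/x_1)).
Numerically x_2/x_1 = 0.171643, so x_1* = 38/(1.76 + 6.6·0.171643) = 13.1359 and x_2* = 0.171643·13.1359 = 2.2547.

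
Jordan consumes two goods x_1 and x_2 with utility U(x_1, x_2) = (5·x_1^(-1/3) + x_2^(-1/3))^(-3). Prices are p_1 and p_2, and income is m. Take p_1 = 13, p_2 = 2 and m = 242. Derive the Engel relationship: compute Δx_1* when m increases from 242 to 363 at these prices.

Δx_1* = 7.8394

MU_x_1 ∝ 5·x_1^(-4/3), MU_x_2 ∝ x_2^(-4/3), so MRS = 5·(x_2/x_1)^(4/3) = p_1/p_2.
Hence x_2/x_1 = ((1/5)·p_1/p_2)^(1/(4/3)), i.e. raised to the 0.75 power.
With the ratio pinned down, the budget gives x_1* = m/(p_1 + p_2·(x_2/x_1)) and x_2* = (x_2/x_1)·x_1*.
Numerically x_2/x_1 = 1.217468, so x_1* = 242/(13 + 2·1.217468) = 15.6787.
At m' = 363: x_1* = 23.5181. Change: 23.5181 − 15.6787 = 7.8394.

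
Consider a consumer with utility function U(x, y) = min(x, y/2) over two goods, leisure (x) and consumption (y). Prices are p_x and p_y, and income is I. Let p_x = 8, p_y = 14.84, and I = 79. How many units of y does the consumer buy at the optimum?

y* = 4.1932

With perfect complements, no substitution: consume in ratio x:y = 1:2.
Budget: p_x·x + p_y·2·x = I, so (p_x + 2·p_y)·x = I.
Demand: x*(p_x,p_y,I) = I/(p_x + 2·p_y), y* = 2·I/(p_x + 2·p_y).
Here 8 + 2·14.84 = 37.68, giving y* = 4.1932.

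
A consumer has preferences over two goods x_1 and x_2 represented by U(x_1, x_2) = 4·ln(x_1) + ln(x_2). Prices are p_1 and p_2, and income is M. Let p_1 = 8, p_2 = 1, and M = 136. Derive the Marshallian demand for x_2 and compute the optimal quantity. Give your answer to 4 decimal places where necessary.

MU_x_1/MU_x_2 = (4·x_2)/(x_1); tangency sets this equal to p_1/p_2.
Rearranging, p_2·x_2 = (1/4)·p_1·x_1. Substituting into the budget gives p_1·x_1·(1 + (1/4)) = M.
Demand: x_1*(p_1,p_2,M) = 0.8·M/p_1 and x_2* = 0.2·M/p_2.
At p_1=8, p_2=1, M=136: x_2* = 0.2·136/1 = 27.2.

x_2* = 27.2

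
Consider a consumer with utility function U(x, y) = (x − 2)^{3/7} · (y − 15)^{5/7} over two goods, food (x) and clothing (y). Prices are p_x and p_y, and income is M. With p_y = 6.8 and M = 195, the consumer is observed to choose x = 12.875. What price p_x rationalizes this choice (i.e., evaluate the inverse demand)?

p_x = 3

MRS = (3/5)·(y−15)/(x−2). Tangency with p_x/p_y gives y−15 = (5/3)·(p_x/p_y)·(x−2).
Substituting into the budget: x* = 2 + 0.375·(M − 2·p_x − 15·p_y)/p_x, and y* = 15 + 0.625·(…)/p_y.
Set x* = 12.875 in the demand function and solve for p_x: p_x = 3.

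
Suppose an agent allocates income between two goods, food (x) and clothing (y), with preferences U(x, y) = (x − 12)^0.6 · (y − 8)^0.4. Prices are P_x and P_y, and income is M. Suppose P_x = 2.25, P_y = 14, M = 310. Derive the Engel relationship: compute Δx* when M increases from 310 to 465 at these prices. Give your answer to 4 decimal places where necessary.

Δx* = 41.3333

This is Cobb-Douglas in (x−12, y−8): tangency gives 0.6·P_y·(y−8) = 0.4·P_x·(x−12).
Substituting into the budget: x* = 12 + 0.6·(M − 12·P_x − 8·P_y)/P_x, and y* = 8 + 0.4·(…)/P_y.
Discretionary income = 310 − 12·2.25 − 8·14 = 171; x* = 12 + 0.6·171/2.25 = 57.6.
At M' = 465: x* = 98.9333. Change: 98.9333 − 57.6 = 41.3333.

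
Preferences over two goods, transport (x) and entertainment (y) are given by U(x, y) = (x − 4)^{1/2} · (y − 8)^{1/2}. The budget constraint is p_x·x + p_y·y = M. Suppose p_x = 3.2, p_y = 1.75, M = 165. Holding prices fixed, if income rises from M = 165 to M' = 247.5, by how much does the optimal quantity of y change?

Let x' = x−4, y' = y−8. MRS = y'/x' = p_x/p_y.
After buying the subsistence bundle (4, 8), a share 0.5 of the remaining income goes to x: x* = 4 + 0.5·(M − 4p_x − 8p_y)/p_x.
Discretionary income = 165 − 4·3.2 − 8·1.75 = 138.2; y* = 8 + 0.5·138.2/1.75 = 47.4857.
At M' = 247.5: y* = 71.0571. Change: 71.0571 − 47.4857 = 23.5714.

Δy* = 23.5714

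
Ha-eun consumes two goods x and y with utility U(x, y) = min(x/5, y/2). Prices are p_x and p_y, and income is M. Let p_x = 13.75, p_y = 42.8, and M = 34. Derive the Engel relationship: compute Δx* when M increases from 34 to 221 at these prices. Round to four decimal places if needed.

With perfect complements, no substitution: consume in ratio x:y = 5:2.
Budget: p_x·x + p_y·(2/5)·x = M, so (5·p_x + 2·p_y)·x = 5·M.
Demand: x*(p_x,p_y,M) = 5·M/(5·p_x + 2·p_y), y* = 2·M/(5·p_x + 2·p_y).
Here 5·13.75 + 2·42.8 = 154.35, giving x* = 1.1014.
At M' = 221: x* = 7.1591. Change: 7.1591 − 1.1014 = 6.0577.

Δx* = 6.0577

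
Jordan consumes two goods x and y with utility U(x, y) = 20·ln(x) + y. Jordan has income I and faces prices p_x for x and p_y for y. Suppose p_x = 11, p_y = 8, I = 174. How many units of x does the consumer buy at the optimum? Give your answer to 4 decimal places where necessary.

x* = 14.5455

At the given prices: x* = 20·8/11 = 14.5455.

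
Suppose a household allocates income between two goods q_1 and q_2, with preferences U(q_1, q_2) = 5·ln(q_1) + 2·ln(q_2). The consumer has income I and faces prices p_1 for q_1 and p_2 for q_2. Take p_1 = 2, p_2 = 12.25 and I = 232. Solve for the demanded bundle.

q_1* = 82.8571, q_2* = 5.4111

The MRS is (5/2)·q_2/q_1. Set MRS = p_1/p_2.
Rearranging, p_2·q_2 = (2/5)·p_1·q_1. Substituting into the budget gives p_1·q_1·(1 + (2/5)) = I.
Demand: q_1*(p_1,p_2,I) = 5/7·I/p_1 and q_2* = 2/7·I/p_2.
At p_1=2, p_2=12.25, I=232: q_1* = 5/7·232/2 = 82.8571, q_2* = 5.4111.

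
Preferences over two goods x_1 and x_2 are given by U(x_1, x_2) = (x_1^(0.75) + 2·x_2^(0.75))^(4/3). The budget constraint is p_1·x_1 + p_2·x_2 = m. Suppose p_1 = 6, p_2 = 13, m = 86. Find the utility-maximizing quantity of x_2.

x_2* = 4.0444

Numerically x_2/x_1 = 0.726025, so x_1* = 86/(6 + 13·0.726025) = 5.5706 and x_2* = 0.726025·5.5706 = 4.0444.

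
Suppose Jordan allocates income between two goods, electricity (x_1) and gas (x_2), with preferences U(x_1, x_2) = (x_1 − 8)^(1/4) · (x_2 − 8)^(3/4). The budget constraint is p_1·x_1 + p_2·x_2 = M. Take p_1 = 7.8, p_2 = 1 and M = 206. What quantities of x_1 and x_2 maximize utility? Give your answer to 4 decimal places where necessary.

x_1* = 12.3462, x_2* = 109.7

This is Cobb-Douglas in (x_1−8, x_2−8): tangency gives 0.25·p_2·(x_2−8) = 0.75·p_1·(x_1−8).
Substituting into the budget: x_1* = 8 + 0.25·(M − 8·p_1 − 8·p_2)/p_1, and x_2* = 8 + 0.75·(…)/p_2.
Discretionary income = 206 − 8·7.8 − 8·1 = 135.6; x_1* = 8 + 0.25·135.6/7.8 = 12.3462; x_2* = 8 + 0.75·135.6/1 = 109.7.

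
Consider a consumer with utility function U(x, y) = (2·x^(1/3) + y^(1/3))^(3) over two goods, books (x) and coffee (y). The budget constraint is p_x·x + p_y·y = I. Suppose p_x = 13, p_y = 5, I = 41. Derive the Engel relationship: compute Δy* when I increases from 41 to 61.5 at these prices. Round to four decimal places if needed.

MRS = MU_x/MU_y = 2·(y/x)^(2/3). Set equal to p_x/p_y.
Hence y/x = ((1/2)·p_x/p_y)^(1/(2/3)), i.e. raised to the 1.5 power.
Substitute y = (y/x)·x into the budget: x* = I/(p_x + p_y·(y/x)).
Numerically y/x = 1.482228, so x* = 41/(13 + 5·1.482228) = 2.0087 and y* = 1.482228·2.0087 = 2.9774.
At I' = 61.5: y* = 4.466. Change: 4.466 − 2.9774 = 1.4887.

Δy* = 1.4887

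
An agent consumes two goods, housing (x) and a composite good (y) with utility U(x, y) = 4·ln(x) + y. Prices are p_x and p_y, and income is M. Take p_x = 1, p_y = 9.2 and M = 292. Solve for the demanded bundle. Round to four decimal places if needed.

At the given prices: x* = 4·9.2/1 = 36.8, and y* = 27.7391.

x* = 36.8, y* = 27.7391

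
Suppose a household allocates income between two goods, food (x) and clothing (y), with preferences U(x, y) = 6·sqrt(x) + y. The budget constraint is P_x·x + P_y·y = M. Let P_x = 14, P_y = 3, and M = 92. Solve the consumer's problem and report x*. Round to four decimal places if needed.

MU_x = 3/√x, MU_y = 1. Tangency: 3/√x = P_x/P_y.
Thus x* = (3·P_y/P_x)² — independent of M — with the rest of income spent on y.
Plugging in: x* = (3·3/14)² = 0.4133.

x* = 0.4133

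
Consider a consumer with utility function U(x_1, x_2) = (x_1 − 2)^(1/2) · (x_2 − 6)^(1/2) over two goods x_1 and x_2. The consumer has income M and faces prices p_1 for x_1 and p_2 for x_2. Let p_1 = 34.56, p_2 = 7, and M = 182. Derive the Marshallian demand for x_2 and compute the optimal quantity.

This is Cobb-Douglas in (x_1−2, x_2−6): tangency gives 0.5·p_2·(x_2−6) = 0.5·p_1·(x_1−2).
Substituting into the budget: x_1* = 2 + 0.5·(M − 2·p_1 − 6·p_2)/p_1, and x_2* = 6 + 0.5·(…)/p_2.
Discretionary income = 182 − 2·34.56 − 6·7 = 70.88; x_2* = 6 + 0.5·70.88/7 = 11.0629.

x_2* = 11.0629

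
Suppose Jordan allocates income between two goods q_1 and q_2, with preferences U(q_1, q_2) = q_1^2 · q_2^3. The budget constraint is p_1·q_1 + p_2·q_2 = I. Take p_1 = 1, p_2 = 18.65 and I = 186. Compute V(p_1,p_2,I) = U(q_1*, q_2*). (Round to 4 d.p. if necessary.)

MU_q_1/MU_q_2 = (2·q_2)/(3·q_1); tangency sets this equal to p_1/p_2.
Rearranging, p_2·q_2 = (3/2)·p_1·q_1. Substituting into the budget gives p_1·q_1·(1 + (3/2)) = I.
Demand: q_1*(p_1,p_2,I) = 0.4·I/p_1 and q_2* = 0.6·I/p_2.
At p_1=1, p_2=18.65, I=186: q_1* = 0.4·186/1 = 74.4, q_2* = 5.9839.
Utility at the optimum: U(74.4, 5.9839) = 1186047.1287.

V = 1186047.1287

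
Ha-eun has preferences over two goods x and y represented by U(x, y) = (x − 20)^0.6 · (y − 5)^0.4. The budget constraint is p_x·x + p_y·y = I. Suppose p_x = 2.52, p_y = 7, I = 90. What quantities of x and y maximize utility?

x* = 21.0952, y* = 5.2629

This is Cobb-Douglas in (x−20, y−5): tangency gives 0.6·p_y·(y−5) = 0.4·p_x·(x−20).
After buying the subsistence bundle (20, 5), a share 0.6 of the remaining income goes to x: x* = 20 + 0.6·(I − 20p_x − 5p_y)/p_x.
Discretionary income = 90 − 20·2.52 − 5·7 = 4.6; x* = 20 + 0.6·4.6/2.52 = 21.0952; y* = 5 + 0.4·4.6/7 = 5.2629.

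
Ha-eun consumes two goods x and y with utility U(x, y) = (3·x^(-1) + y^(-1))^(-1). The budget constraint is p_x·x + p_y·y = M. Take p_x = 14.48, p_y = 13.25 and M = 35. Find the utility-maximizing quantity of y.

y* = 0.9398

MU_x ∝ 3·x^(-2), MU_y ∝ y^(-2), so MRS = 3·(y/x)^(2) = p_x/p_y.
Hence y/x = ((1/3)·p_x/p_y)^(1/(2)), i.e. raised to the 0.5 power.
Substitute y = (y/x)·x into the budget: x* = M/(p_x + p_y·(y/x)).
Numerically y/x = 0.603553, so x* = 35/(14.48 + 13.25·0.603553) = 1.5571 and y* = 0.603553·1.5571 = 0.9398.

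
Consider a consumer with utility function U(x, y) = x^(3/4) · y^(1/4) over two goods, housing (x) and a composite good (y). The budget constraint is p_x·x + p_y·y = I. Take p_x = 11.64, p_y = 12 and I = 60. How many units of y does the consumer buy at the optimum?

y* = 1.25

Demand: x*(p_x,p_y,I) = 0.75·I/p_x and y* = 0.25·I/p_y.
At p_x=11.64, p_y=12, I=60: y* = 0.25·60/12 = 1.25.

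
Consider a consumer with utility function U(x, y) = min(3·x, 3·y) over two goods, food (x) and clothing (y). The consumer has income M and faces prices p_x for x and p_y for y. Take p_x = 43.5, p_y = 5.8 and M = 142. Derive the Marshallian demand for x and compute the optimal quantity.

x* = 2.8803

Here 3·43.5 + 3·5.8 = 147.9, giving x* = 2.8803.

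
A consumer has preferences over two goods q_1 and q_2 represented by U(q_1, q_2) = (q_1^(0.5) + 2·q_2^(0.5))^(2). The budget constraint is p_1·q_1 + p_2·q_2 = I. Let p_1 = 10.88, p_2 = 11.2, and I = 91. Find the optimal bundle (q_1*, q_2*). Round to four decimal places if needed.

MRS = MU_q_1/MU_q_2 = (1/2)·(q_2/q_1)^(0.5). Set equal to p_1/p_2.
Hence q_2/q_1 = (2·p_1/p_2)^(1/(0.5)), i.e. raised to the 2 power.
Substitute q_2 = (q_2/q_1)·q_1 into the budget: q_1* = I/(p_1 + p_2·(q_2/q_1)).
Numerically q_2/q_1 = 3.774694, so q_1* = 91/(10.88 + 11.2·3.774694) = 1.7119 and q_2* = 3.774694·1.7119 = 6.462.

q_1* = 1.7119, q_2* = 6.462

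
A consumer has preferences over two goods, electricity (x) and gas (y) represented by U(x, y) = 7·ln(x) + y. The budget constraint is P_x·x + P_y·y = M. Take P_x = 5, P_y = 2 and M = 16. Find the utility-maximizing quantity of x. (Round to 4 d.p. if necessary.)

MU_x = 7/x, MU_y = 1. Tangency: 7/x = P_x/P_y.
So x*(P_x,P_y) = 7·P_y/P_x, independent of income; and y* = (M − 7·P_y)/P_y.
At the given prices: x* = 7·2/5 = 2.8.

x* = 2.8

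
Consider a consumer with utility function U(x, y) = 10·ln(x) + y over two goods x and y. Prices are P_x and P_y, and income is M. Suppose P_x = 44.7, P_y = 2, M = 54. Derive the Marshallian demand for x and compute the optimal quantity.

Set MRS = P_x/P_y: (10/x)/1 = P_x/P_y.
So x*(P_x,P_y) = 10·P_y/P_x, independent of income; and y* = (M − 10·P_y)/P_y.
At the given prices: x* = 10·2/44.7 = 0.4474.

x* = 0.4474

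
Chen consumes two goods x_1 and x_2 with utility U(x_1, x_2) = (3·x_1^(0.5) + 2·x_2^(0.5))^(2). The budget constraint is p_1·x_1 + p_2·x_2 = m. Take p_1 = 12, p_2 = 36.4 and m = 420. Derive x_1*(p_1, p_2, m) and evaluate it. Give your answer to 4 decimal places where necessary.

MU_x_1 ∝ 3·x_1^(-0.5), MU_x_2 ∝ 2·x_2^(-0.5), so MRS = (3/2)·(x_2/x_1)^(0.5) = p_1/p_2.
Hence x_2/x_1 = ((2/3)·p_1/p_2)^(1/(0.5)), i.e. raised to the 2 power.
Substitute x_2 = (x_2/x_1)·x_1 into the budget: x_1* = m/(p_1 + p_2·(x_2/x_1)).
Numerically x_2/x_1 = 0.048303, so x_1* = 420/(12 + 36.4·0.048303) = 30.5272.

x_1* = 30.5272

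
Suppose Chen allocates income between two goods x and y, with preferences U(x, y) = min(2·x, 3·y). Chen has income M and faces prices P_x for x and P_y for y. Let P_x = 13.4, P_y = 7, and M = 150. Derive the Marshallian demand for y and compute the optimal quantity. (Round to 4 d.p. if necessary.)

y* = 5.5351

Leontief preferences: the optimum is at the kink where x/3 = y/2, i.e. y = (2/3)·x.
Budget: P_x·x + P_y·(2/3)·x = M, so (3·P_x + 2·P_y)·x = 3·M.
Demand: x*(P_x,P_y,M) = 3·M/(3·P_x + 2·P_y), y* = 2·M/(3·P_x + 2·P_y).
Here 3·13.4 + 2·7 = 54.2, giving y* = 5.5351.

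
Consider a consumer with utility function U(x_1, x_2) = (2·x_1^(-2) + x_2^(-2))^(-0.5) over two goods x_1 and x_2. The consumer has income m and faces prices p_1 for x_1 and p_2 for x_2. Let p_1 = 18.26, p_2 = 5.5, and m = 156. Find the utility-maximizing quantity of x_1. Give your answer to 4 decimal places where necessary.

Numerically x_2/x_1 = 1.184048, so x_1* = 156/(18.26 + 5.5·1.184048) = 6.2974.

x_1* = 6.2974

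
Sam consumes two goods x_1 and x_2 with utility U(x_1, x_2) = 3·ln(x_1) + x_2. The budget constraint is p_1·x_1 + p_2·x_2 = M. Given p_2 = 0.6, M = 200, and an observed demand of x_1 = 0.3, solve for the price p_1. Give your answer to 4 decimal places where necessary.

MU_x_1 = 3/x_1, MU_x_2 = 1. Tangency: 3/x_1 = p_1/p_2.
So x_1*(p_1,p_2) = 3·p_2/p_1, independent of income; and x_2* = (M − 3·p_2)/p_2.
Set x_1* = 0.3 in the demand function and solve for p_1: p_1 = 6.

p_1 = 6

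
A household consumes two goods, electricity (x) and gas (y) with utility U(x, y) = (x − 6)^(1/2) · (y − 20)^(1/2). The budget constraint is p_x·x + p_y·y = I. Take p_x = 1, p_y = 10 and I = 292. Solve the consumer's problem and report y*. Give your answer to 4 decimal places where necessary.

MRS = (y−20)/(x−6). Tangency with p_x/p_y gives y−20 = (p_x/p_y)·(x−6).
After buying the subsistence bundle (6, 20), a share 0.5 of the remaining income goes to x: x* = 6 + 0.5·(I − 6p_x − 20p_y)/p_x.
Discretionary income = 292 − 6·1 − 20·10 = 86; y* = 20 + 0.5·86/10 = 24.3.

y* = 24.3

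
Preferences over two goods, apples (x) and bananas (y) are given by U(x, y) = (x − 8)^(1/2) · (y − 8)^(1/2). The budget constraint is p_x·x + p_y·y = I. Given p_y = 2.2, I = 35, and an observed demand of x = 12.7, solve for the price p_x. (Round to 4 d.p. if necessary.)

Let x' = x−8, y' = y−8. MRS = y'/x' = p_x/p_y.
After buying the subsistence bundle (8, 8), a share 0.5 of the remaining income goes to x: x* = 8 + 0.5·(I − 8p_x − 8p_y)/p_x.
Set x* = 12.7 in the demand function and solve for p_x: p_x = 1.

p_x = 1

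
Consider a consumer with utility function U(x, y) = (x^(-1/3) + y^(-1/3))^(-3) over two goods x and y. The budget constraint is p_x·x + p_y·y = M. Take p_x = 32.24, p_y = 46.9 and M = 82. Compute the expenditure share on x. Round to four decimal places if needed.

MU_x ∝ x^(-4/3), MU_y ∝ y^(-4/3), so MRS = (y/x)^(4/3) = p_x/p_y.
Hence y/x = (p_x/p_y)^(1/(4/3)), i.e. raised to the 0.75 power.
Substitute y = (y/x)·x into the budget: x* = M/(p_x + p_y·(y/x)).
Numerically y/x = 0.754947, so x* = 82/(32.24 + 46.9·0.754947) = 1.2122 and y* = 0.754947·1.2122 = 0.9151.
Expenditure on x: 32.24·1.2122 = 39.0805; share = 0.4766.

share on x = 0.4766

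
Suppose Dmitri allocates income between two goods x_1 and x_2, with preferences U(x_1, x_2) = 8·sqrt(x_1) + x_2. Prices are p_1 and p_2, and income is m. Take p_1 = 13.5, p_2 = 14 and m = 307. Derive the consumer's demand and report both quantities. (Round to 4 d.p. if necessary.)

x_1* = 17.2071, x_2* = 5.336

Set MRS = p_1/p_2: 4·x_1^(−1/2) = p_1/p_2.
Solve: √x_1 = 4·p_2/p_1, so x_1*(p_1,p_2) = (4·p_2/p_1)², and x_2* = (m − p_1·x_1*)/p_2.
Plugging in: x_1* = (4·14/13.5)² = 17.2071, x_2* = 5.336.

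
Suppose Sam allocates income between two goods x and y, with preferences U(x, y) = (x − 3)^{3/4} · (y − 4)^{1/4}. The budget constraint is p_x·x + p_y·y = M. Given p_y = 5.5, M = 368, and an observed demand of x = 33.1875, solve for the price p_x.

This is Cobb-Douglas in (x−3, y−4): tangency gives 0.75·p_y·(y−4) = 0.25·p_x·(x−3).
Substituting into the budget: x* = 3 + 0.75·(M − 3·p_x − 4·p_y)/p_x, and y* = 4 + 0.25·(…)/p_y.
Set x* = 33.1875 in the demand function and solve for p_x: p_x = 8.

p_x = 8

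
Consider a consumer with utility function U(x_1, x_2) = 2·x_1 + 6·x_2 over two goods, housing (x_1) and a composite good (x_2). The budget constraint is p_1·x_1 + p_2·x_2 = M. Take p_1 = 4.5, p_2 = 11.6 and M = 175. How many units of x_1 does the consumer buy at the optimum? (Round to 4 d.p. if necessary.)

x_1* = 0

Linear utility — the consumer picks whichever good has higher MU/price: 2/4.5 = 0.4444 vs 6/11.6 = 0.5172.
x_2 gives more utility per dollar, so spend all income on x_2: x_2* = M/p_2, x_1* = 0.
Numerically: x_1* = 0, x_2* = 15.0862.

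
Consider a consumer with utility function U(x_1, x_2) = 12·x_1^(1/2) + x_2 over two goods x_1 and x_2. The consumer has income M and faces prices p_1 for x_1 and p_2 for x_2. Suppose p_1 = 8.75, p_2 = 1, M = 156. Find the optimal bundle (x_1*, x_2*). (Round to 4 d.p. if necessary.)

Utility is quasi-linear in x_2; the FOC for x_1 is 6/√x_1 = p_1/p_2.
Solve: √x_1 = 6·p_2/p_1, so x_1*(p_1,p_2) = (6·p_2/p_1)², and x_2* = (M − p_1·x_1*)/p_2.
Plugging in: x_1* = (6·1/8.75)² = 0.4702, x_2* = 151.8857.

x_1* = 0.4702, x_2* = 151.8857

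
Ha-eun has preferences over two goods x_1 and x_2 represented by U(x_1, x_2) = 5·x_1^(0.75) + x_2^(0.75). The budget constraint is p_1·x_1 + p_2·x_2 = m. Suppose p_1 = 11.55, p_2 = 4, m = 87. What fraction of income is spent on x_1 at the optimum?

From the CES first-order condition, 5·(x_2/x_1)^(0.25) = p_1/p_2.
Hence x_2/x_1 = ((1/5)·p_1/p_2)^(1/(0.25)), i.e. raised to the 4 power.
With the ratio pinned down, the budget gives x_1* = m/(p_1 + p_2·(x_2/x_1)) and x_2* = (x_2/x_1)·x_1*.
Numerically x_2/x_1 = 0.111226, so x_1* = 87/(11.55 + 4·0.111226) = 7.2531 and x_2* = 0.111226·7.2531 = 0.8067.
Expenditure on x_1: 11.55·7.2531 = 83.7731; share = 0.9629.

share on x_1 = 0.9629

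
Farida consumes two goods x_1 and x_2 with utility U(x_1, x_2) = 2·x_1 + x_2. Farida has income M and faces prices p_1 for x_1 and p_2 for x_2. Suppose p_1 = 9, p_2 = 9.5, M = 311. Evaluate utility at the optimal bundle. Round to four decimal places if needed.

Linear utility — the consumer picks whichever good has higher MU/price: 2/9 = 0.2222 vs 1/9.5 = 0.1053.
x_1 gives more utility per dollar, so spend all income on x_1: x_1* = M/p_1, x_2* = 0.
Numerically: x_1* = 34.5556, x_2* = 0.
Utility at the optimum: U(34.5556, 0) = 69.1111.

V = 69.1111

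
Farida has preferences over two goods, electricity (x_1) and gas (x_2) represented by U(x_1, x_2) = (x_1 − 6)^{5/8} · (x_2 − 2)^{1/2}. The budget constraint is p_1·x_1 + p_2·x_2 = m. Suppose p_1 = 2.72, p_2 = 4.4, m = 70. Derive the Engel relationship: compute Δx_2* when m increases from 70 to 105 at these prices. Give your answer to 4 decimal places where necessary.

Δx_2* = 3.5354

This is Cobb-Douglas in (x_1−6, x_2−2): tangency gives 0.625·p_2·(x_2−2) = 0.5·p_1·(x_1−6).
After buying the subsistence bundle (6, 2), a share 5/9 of the remaining income goes to x_1: x_1* = 6 + 5/9·(m − 6p_1 − 2p_2)/p_1.
Discretionary income = 70 − 6·2.72 − 2·4.4 = 44.88; x_2* = 2 + 4/9·44.88/4.4 = 6.5333.
At m' = 105: x_2* = 10.0687. Change: 10.0687 − 6.5333 = 3.5354.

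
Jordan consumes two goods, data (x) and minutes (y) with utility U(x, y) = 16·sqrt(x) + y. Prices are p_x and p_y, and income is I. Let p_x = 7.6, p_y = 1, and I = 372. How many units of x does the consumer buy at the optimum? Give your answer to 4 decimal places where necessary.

x* = 1.108

Set MRS = p_x/p_y: 8·x^(−1/2) = p_x/p_y.
Solve: √x = 8·p_y/p_x, so x*(p_x,p_y) = (8·p_y/p_x)², and y* = (I − p_x·x*)/p_y.
Plugging in: x* = (8·1/7.6)² = 1.108.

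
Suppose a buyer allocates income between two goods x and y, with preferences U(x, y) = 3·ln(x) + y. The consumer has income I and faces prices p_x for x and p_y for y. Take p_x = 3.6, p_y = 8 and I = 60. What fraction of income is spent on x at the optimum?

So x*(p_x,p_y) = 3·p_y/p_x, independent of income; and y* = (I − 3·p_y)/p_y.
At the given prices: x* = 3·8/3.6 = 6.6667, and y* = 4.5.
Expenditure on x: 3.6·6.6667 = 24; share = 0.4.

share on x = 0.4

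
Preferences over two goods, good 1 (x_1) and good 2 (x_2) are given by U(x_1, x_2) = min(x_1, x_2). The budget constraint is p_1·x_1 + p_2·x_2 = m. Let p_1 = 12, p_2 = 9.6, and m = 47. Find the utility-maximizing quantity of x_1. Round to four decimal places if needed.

x_1* = 2.1759

Here 12 + 9.6 = 21.6, giving x_1* = 2.1759.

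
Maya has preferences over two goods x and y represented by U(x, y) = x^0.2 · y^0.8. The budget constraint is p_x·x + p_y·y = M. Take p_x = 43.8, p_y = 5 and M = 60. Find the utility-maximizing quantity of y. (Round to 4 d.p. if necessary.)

The MRS is (1/4)·y/x. Set MRS = p_x/p_y.
So 0.2·p_y·y = 0.8·p_x·x; combined with the budget, a share 0.2 of income goes to x.
Demand: x*(p_x,p_y,M) = 0.2·M/p_x and y* = 0.8·M/p_y.
At p_x=43.8, p_y=5, M=60: y* = 0.8·60/5 = 9.6.

y* = 9.6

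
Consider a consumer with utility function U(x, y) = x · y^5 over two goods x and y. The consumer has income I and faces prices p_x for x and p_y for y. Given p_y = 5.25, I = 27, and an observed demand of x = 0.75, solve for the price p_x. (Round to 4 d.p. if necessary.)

p_x = 6

MU_x/MU_y = (y)/(5·x); tangency sets this equal to p_x/p_y.
So p_y·y = 5·p_x·x; combined with the budget, a share 1/6 of income goes to x.
Demand: x*(p_x,p_y,I) = 1/6·I/p_x and y* = 5/6·I/p_y.
Set x* = 0.75 in the demand function and solve for p_x: p_x = 6.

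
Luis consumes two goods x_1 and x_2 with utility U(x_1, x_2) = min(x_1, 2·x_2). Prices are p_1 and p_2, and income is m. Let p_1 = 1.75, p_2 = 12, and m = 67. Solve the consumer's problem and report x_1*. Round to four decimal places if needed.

Demand: x_1*(p_1,p_2,m) = 2·m/(2·p_1 + p_2), x_2* = m/(2·p_1 + p_2).
Here 2·1.75 + 12 = 15.5, giving x_1* = 8.6452.

x_1* = 8.6452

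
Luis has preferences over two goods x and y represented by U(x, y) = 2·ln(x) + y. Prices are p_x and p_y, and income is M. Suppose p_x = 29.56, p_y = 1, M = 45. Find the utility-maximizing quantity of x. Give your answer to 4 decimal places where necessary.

x* = 0.0677

Set MRS = p_x/p_y: (2/x)/1 = p_x/p_y.
So x*(p_x,p_y) = 2·p_y/p_x, independent of income; and y* = (M − 2·p_y)/p_y.
At the given prices: x* = 2·1/29.56 = 0.0677.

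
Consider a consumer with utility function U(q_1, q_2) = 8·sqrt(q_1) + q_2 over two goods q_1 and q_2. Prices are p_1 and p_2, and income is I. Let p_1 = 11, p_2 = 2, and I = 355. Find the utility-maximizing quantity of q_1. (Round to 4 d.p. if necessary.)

q_1* = 0.5289

MU_q_1 = 4/√q_1, MU_q_2 = 1. Tangency: 4/√q_1 = p_1/p_2.
Solve: √q_1 = 4·p_2/p_1, so q_1*(p_1,p_2) = (4·p_2/p_1)², and q_2* = (I − p_1·q_1*)/p_2.
Plugging in: q_1* = (4·2/11)² = 0.5289.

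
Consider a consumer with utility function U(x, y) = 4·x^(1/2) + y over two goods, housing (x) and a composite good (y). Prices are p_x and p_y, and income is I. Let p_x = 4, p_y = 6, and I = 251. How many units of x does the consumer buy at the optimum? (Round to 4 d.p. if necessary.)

x* = 9

Utility is quasi-linear in y; the FOC for x is 2/√x = p_x/p_y.
Solve: √x = 2·p_y/p_x, so x*(p_x,p_y) = (2·p_y/p_x)², and y* = (I − p_x·x*)/p_y.
Plugging in: x* = (2·6/4)² = 9.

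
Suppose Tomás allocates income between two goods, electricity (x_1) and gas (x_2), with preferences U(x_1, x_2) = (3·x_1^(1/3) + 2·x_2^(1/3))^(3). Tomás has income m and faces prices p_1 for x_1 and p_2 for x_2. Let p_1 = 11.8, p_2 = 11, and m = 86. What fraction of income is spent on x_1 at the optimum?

share on x_1 = 0.6395

Substitute x_2 = (x_2/x_1)·x_1 into the budget: x_1* = m/(p_1 + p_2·(x_2/x_1)).
Numerically x_2/x_1 = 0.60478, so x_1* = 86/(11.8 + 11·0.60478) = 4.6606 and x_2* = 0.60478·4.6606 = 2.8186.
Expenditure on x_1: 11.8·4.6606 = 54.995; share = 0.6395.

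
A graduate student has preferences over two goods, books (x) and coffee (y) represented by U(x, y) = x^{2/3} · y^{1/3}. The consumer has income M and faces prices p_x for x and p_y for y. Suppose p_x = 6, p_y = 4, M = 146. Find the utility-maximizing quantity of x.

The MRS is 2·y/x. Set MRS = p_x/p_y.
Rearranging, p_y·y = (1/2)·p_x·x. Substituting into the budget gives p_x·x·(1 + (1/2)) = M.
Demand: x*(p_x,p_y,M) = 2/3·M/p_x and y* = 1/3·M/p_y.
At p_x=6, p_y=4, M=146: x* = 2/3·146/6 = 16.2222.

x* = 16.2222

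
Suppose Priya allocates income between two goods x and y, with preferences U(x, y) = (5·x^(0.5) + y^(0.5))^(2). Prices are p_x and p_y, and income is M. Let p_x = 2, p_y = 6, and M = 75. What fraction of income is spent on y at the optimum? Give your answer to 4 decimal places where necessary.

From the CES first-order condition, 5·(y/x)^(0.5) = p_x/p_y.
Hence y/x = ((1/5)·p_x/p_y)^(1/(0.5)), i.e. raised to the 2 power.
With the ratio pinned down, the budget gives x* = M/(p_x + p_y·(y/x)) and y* = (y/x)·x*.
Numerically y/x = 0.004444, so x* = 75/(2 + 6·0.004444) = 37.0066 and y* = 0.004444·37.0066 = 0.1645.
Expenditure on y: 6·0.1645 = 0.9868; share = 0.0132.

share on y = 0.0132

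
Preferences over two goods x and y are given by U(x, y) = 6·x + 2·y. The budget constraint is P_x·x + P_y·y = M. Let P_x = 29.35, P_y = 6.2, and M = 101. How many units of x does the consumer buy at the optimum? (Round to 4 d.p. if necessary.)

x* = 0

Perfect substitutes: compare marginal utility per dollar. 6/P_x vs 2/P_y → 0.2044 vs 0.3226.
y gives more utility per dollar, so spend all income on y: y* = M/P_y, x* = 0.
Numerically: x* = 0, y* = 16.2903.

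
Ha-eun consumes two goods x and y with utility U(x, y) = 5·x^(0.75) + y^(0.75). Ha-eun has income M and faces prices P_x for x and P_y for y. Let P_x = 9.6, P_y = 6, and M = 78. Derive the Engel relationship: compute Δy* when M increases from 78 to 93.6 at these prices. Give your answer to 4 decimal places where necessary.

MRS = MU_x/MU_y = 5·(y/x)^(0.25). Set equal to P_x/P_y.
Solve for the ratio: y/x = [(1/5)·P_x/P_y]^(4).
Substitute y = (y/x)·x into the budget: x* = M/(P_x + P_y·(y/x)).
Numerically y/x = 0.010486, so x* = 78/(9.6 + 6·0.010486) = 8.0721 and y* = 0.010486·8.0721 = 0.0846.
At M' = 93.6: y* = 0.1016. Change: 0.1016 − 0.0846 = 0.0169.

Δy* = 0.0169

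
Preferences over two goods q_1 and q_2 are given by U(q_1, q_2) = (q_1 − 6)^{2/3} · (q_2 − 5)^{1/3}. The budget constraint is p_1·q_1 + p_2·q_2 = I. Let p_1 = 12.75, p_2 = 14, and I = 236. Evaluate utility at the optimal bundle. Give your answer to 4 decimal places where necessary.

This is Cobb-Douglas in (q_1−6, q_2−5): tangency gives 2/3·p_2·(q_2−5) = 1/3·p_1·(q_1−6).
Substituting into the budget: q_1* = 6 + 2/3·(I − 6·p_1 − 5·p_2)/p_1, and q_2* = 5 + 1/3·(…)/p_2.
Discretionary income = 236 − 6·12.75 − 5·14 = 89.5; q_1* = 6 + 2/3·89.5/12.75 = 10.6797; q_2* = 5 + 1/3·89.5/14 = 7.131.
Utility at the optimum: U(10.6797, 7.131) = 3.6003.

V = 3.6003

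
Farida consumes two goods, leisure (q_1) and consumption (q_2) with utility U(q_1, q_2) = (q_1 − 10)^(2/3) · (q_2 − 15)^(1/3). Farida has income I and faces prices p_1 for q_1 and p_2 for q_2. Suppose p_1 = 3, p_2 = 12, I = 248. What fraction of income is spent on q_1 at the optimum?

This is Cobb-Douglas in (q_1−10, q_2−15): tangency gives 2/3·p_2·(q_2−15) = 1/3·p_1·(q_1−10).
Substituting into the budget: q_1* = 10 + 2/3·(I − 10·p_1 − 15·p_2)/p_1, and q_2* = 15 + 1/3·(…)/p_2.
Discretionary income = 248 − 10·3 − 15·12 = 38; q_1* = 10 + 2/3·38/3 = 18.4444; q_2* = 15 + 1/3·38/12 = 16.0556.
Expenditure on q_1: 3·18.4444 = 55.3333; share = 0.2231.

share on q_1 = 0.2231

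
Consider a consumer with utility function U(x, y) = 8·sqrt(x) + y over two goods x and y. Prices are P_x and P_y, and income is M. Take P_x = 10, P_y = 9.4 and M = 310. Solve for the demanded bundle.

Utility is quasi-linear in y; the FOC for x is 4/√x = P_x/P_y.
Thus x* = (4·P_y/P_x)² — independent of M — with the rest of income spent on y.
Plugging in: x* = (4·9.4/10)² = 14.1376, y* = 17.9387.

x* = 14.1376, y* = 17.9387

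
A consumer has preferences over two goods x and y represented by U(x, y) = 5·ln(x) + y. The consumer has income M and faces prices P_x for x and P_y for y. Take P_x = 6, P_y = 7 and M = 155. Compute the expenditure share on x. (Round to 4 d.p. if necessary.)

share on x = 0.2258

MU_x = 5/x, MU_y = 1. Tangency: 5/x = P_x/P_y.
So x*(P_x,P_y) = 5·P_y/P_x, independent of income; and y* = (M − 5·P_y)/P_y.
At the given prices: x* = 5·7/6 = 5.8333, and y* = 17.1429.
Expenditure on x: 6·5.8333 = 35; share = 0.2258.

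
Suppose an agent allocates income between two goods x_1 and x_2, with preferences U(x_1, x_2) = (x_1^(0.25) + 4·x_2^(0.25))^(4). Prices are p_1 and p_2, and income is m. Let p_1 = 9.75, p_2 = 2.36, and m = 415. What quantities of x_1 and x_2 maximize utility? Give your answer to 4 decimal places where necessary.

MU_x_1 ∝ x_1^(-0.75), MU_x_2 ∝ 4·x_2^(-0.75), so MRS = (1/4)·(x_2/x_1)^(0.75) = p_1/p_2.
Hence x_2/x_1 = (4·p_1/p_2)^(1/(0.75)), i.e. raised to the 4/3 power.
Substitute x_2 = (x_2/x_1)·x_1 into the budget: x_1* = m/(p_1 + p_2·(x_2/x_1)).
Numerically x_2/x_1 = 42.092379, so x_1* = 415/(9.75 + 2.36·42.092379) = 3.8043 and x_2* = 42.092379·3.8043 = 160.1307.

x_1* = 3.8043, x_2* = 160.1307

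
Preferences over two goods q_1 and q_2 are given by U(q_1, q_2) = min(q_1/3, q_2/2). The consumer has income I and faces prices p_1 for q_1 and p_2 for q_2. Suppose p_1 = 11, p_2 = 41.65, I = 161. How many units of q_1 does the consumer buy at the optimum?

q_1* = 4.1531

With perfect complements, no substitution: consume in ratio q_1:q_2 = 3:2.
Budget: p_1·q_1 + p_2·(2/3)·q_1 = I, so (3·p_1 + 2·p_2)·q_1 = 3·I.
Demand: q_1*(p_1,p_2,I) = 3·I/(3·p_1 + 2·p_2), q_2* = 2·I/(3·p_1 + 2·p_2).
Here 3·11 + 2·41.65 = 116.3, giving q_1* = 4.1531.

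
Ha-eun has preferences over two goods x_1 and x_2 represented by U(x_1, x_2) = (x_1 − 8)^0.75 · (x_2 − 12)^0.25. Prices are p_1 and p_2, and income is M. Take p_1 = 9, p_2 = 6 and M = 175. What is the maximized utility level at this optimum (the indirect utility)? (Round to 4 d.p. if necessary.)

After buying the subsistence bundle (8, 12), a share 0.75 of the remaining income goes to x_1: x_1* = 8 + 0.75·(M − 8p_1 − 12p_2)/p_1.
Discretionary income = 175 − 8·9 − 12·6 = 31; x_1* = 8 + 0.75·31/9 = 10.5833; x_2* = 12 + 0.25·31/6 = 13.2917.
Utility at the optimum: U(10.5833, 13.2917) = 2.1723.

V = 2.1723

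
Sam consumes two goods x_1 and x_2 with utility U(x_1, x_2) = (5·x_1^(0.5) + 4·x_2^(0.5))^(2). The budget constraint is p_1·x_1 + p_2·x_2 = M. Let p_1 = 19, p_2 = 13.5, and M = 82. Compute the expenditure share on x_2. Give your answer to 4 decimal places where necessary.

From the CES first-order condition, (5/4)·(x_2/x_1)^(0.5) = p_1/p_2.
Hence x_2/x_1 = ((4/5)·p_1/p_2)^(1/(0.5)), i.e. raised to the 2 power.
With the ratio pinned down, the budget gives x_1* = M/(p_1 + p_2·(x_2/x_1)) and x_2* = (x_2/x_1)·x_1*.
Numerically x_2/x_1 = 1.267709, so x_1* = 82/(19 + 13.5·1.267709) = 2.2706 and x_2* = 1.267709·2.2706 = 2.8784.
Expenditure on x_2: 13.5·2.8784 = 38.8589; share = 0.4739.

share on x_2 = 0.4739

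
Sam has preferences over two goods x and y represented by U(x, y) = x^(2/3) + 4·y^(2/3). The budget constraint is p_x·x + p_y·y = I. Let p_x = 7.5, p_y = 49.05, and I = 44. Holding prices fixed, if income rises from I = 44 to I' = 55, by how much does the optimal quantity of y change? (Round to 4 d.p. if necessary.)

MRS = MU_x/MU_y = (1/4)·(y/x)^(1/3). Set equal to p_x/p_y.
Hence y/x = (4·p_x/p_y)^(1/(1/3)), i.e. raised to the 3 power.
Substitute y = (y/x)·x into the budget: x* = I/(p_x + p_y·(y/x)).
Numerically y/x = 0.228795, so x* = 44/(7.5 + 49.05·0.228795) = 2.3501 and y* = 0.228795·2.3501 = 0.5377.
At I' = 55: y* = 0.6721. Change: 0.6721 − 0.5377 = 0.1344.

Δy* = 0.1344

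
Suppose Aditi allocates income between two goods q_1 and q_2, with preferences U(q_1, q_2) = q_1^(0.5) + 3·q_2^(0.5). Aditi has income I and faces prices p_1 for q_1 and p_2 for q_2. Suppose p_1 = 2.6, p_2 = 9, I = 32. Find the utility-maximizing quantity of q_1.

q_1* = 3.4188

MRS = MU_q_1/MU_q_2 = (1/3)·(q_2/q_1)^(0.5). Set equal to p_1/p_2.
Solve for the ratio: q_2/q_1 = [3·p_1/p_2]^(2).
With the ratio pinned down, the budget gives q_1* = I/(p_1 + p_2·(q_2/q_1)) and q_2* = (q_2/q_1)·q_1*.
Numerically q_2/q_1 = 0.751111, so q_1* = 32/(2.6 + 9·0.751111) = 3.4188.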